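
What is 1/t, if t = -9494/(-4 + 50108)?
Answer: -25052/4747 ≈ -5.2774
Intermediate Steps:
t = -4747/25052 (t = -9494/50104 = -9494*1/50104 = -4747/25052 ≈ -0.18949)
1/t = 1/(-4747/25052) = -25052/4747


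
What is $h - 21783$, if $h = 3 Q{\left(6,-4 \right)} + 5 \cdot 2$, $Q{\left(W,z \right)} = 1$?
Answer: $-21770$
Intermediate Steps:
$h = 13$ ($h = 3 \cdot 1 + 5 \cdot 2 = 3 + 10 = 13$)
$h - 21783 = 13 - 21783 = -21770$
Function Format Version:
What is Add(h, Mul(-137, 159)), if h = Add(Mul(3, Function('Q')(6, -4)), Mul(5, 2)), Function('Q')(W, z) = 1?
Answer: -21770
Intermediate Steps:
h = 13 (h = Add(Mul(3, 1), Mul(5, 2)) = Add(3, 10) = 13)
Add(h, Mul(-137, 159)) = Add(13, Mul(-137, 159)) = Add(13, -21783) = -21770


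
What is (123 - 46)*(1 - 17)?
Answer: -1232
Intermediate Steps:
(123 - 46)*(1 - 17) = 77*(-16) = -1232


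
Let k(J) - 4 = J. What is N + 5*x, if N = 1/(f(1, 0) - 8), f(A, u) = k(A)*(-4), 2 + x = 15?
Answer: 1819/28 ≈ 64.964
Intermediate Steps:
x = 13 (x = -2 + 15 = 13)
k(J) = 4 + J
f(A, u) = -16 - 4*A (f(A, u) = (4 + A)*(-4) = -16 - 4*A)
N = -1/28 (N = 1/((-16 - 4*1) - 8) = 1/((-16 - 4) - 8) = 1/(-20 - 8) = 1/(-28) = -1/28 ≈ -0.035714)
N + 5*x = -1/28 + 5*13 = -1/28 + 65 = 1819/28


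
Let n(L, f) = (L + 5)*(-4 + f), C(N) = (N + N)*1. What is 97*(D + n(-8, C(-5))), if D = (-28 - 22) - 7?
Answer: -1455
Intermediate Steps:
C(N) = 2*N (C(N) = (2*N)*1 = 2*N)
D = -57 (D = -50 - 7 = -57)
n(L, f) = (-4 + f)*(5 + L) (n(L, f) = (5 + L)*(-4 + f) = (-4 + f)*(5 + L))
97*(D + n(-8, C(-5))) = 97*(-57 + (-20 - 4*(-8) + 5*(2*(-5)) - 16*(-5))) = 97*(-57 + (-20 + 32 + 5*(-10) - 8*(-10))) = 97*(-57 + (-20 + 32 - 50 + 80)) = 97*(-57 + 42) = 97*(-15) = -1455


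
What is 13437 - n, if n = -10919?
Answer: 24356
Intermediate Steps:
13437 - n = 13437 - 1*(-10919) = 13437 + 10919 = 24356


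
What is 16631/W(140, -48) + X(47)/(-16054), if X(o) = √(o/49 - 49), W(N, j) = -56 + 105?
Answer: 16631/49 - I*√2354/112378 ≈ 339.41 - 0.00043174*I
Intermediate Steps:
W(N, j) = 49
X(o) = √(-49 + o/49) (X(o) = √(o*(1/49) - 49) = √(o/49 - 49) = √(-49 + o/49))
16631/W(140, -48) + X(47)/(-16054) = 16631/49 + (√(-2401 + 47)/7)/(-16054) = 16631*(1/49) + (√(-2354)/7)*(-1/16054) = 16631/49 + ((I*√2354)/7)*(-1/16054) = 16631/49 + (I*√2354/7)*(-1/16054) = 16631/49 - I*√2354/112378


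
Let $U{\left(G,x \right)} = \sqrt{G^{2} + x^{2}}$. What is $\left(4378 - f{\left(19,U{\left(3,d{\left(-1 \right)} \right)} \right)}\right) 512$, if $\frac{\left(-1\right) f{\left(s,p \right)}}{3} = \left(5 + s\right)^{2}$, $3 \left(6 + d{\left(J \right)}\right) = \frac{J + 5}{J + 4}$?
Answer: $3126272$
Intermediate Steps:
$d{\left(J \right)} = -6 + \frac{5 + J}{3 \left(4 + J\right)}$ ($d{\left(J \right)} = -6 + \frac{\left(J + 5\right) \frac{1}{J + 4}}{3} = -6 + \frac{\left(5 + J\right) \frac{1}{4 + J}}{3} = -6 + \frac{\frac{1}{4 + J} \left(5 + J\right)}{3} = -6 + \frac{5 + J}{3 \left(4 + J\right)}$)
$f{\left(s,p \right)} = - 3 \left(5 + s\right)^{2}$
$\left(4378 - f{\left(19,U{\left(3,d{\left(-1 \right)} \right)} \right)}\right) 512 = \left(4378 - - 3 \left(5 + 19\right)^{2}\right) 512 = \left(4378 - - 3 \cdot 24^{2}\right) 512 = \left(4378 - \left(-3\right) 576\right) 512 = \left(4378 - -1728\right) 512 = \left(4378 + 1728\right) 512 = 6106 \cdot 512 = 3126272$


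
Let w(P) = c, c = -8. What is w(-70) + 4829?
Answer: 4821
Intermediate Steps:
w(P) = -8
w(-70) + 4829 = -8 + 4829 = 4821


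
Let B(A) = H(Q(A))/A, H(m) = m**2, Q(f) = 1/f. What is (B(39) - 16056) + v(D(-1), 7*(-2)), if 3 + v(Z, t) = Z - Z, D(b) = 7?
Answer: -952603820/59319 ≈ -16059.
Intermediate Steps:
Q(f) = 1/f
B(A) = A**(-3) (B(A) = (1/A)**2/A = 1/(A**2*A) = A**(-3))
v(Z, t) = -3 (v(Z, t) = -3 + (Z - Z) = -3 + 0 = -3)
(B(39) - 16056) + v(D(-1), 7*(-2)) = (39**(-3) - 16056) - 3 = (1/59319 - 16056) - 3 = -952425863/59319 - 3 = -952603820/59319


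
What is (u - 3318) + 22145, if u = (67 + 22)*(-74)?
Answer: 12241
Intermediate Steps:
u = -6586 (u = 89*(-74) = -6586)
(u - 3318) + 22145 = (-6586 - 3318) + 22145 = -9904 + 22145 = 12241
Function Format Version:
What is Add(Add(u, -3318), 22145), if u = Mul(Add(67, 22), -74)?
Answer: 12241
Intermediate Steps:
u = -6586 (u = Mul(89, -74) = -6586)
Add(Add(u, -3318), 22145) = Add(Add(-6586, -3318), 22145) = Add(-9904, 22145) = 12241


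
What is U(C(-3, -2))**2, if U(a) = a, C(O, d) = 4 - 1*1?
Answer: 9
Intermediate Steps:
C(O, d) = 3 (C(O, d) = 4 - 1 = 3)
U(C(-3, -2))**2 = 3**2 = 9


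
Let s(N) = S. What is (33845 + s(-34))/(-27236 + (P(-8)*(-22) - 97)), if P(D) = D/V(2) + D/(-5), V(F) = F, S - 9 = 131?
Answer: -169925/136401 ≈ -1.2458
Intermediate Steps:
S = 140 (S = 9 + 131 = 140)
s(N) = 140
P(D) = 3*D/10 (P(D) = D/2 + D/(-5) = D*(1/2) + D*(-1/5) = D/2 - D/5 = 3*D/10)
(33845 + s(-34))/(-27236 + (P(-8)*(-22) - 97)) = (33845 + 140)/(-27236 + (((3/10)*(-8))*(-22) - 97)) = 33985/(-27236 + (-12/5*(-22) - 97)) = 33985/(-27236 + (264/5 - 97)) = 33985/(-27236 - 221/5) = 33985/(-136401/5) = 33985*(-5/136401) = -169925/136401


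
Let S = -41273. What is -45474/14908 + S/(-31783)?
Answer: -415001129/236910482 ≈ -1.7517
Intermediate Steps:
-45474/14908 + S/(-31783) = -45474/14908 - 41273/(-31783) = -45474*1/14908 - 41273*(-1/31783) = -22737/7454 + 41273/31783 = -415001129/236910482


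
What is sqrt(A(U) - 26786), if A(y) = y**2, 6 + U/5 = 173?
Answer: sqrt(670439) ≈ 818.80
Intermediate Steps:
U = 835 (U = -30 + 5*173 = -30 + 865 = 835)
sqrt(A(U) - 26786) = sqrt(835**2 - 26786) = sqrt(697225 - 26786) = sqrt(670439)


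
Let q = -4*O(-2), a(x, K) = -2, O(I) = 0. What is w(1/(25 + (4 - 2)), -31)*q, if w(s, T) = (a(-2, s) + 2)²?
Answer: 0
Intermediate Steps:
w(s, T) = 0 (w(s, T) = (-2 + 2)² = 0² = 0)
q = 0 (q = -4*0 = -1*0 = 0)
w(1/(25 + (4 - 2)), -31)*q = 0*0 = 0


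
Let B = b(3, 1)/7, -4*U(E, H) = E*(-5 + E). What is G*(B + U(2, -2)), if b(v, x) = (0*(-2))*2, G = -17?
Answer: -51/2 ≈ -25.500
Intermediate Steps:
b(v, x) = 0 (b(v, x) = 0*2 = 0)
U(E, H) = -E*(-5 + E)/4
B = 0 (B = 0/7 = 0*(⅐) = 0)
G*(B + U(2, -2)) = -17*(0 + (¼)*2*(5 - 1*2)) = -17*(0 + (¼)*2*(5 - 2)) = -17*(0 + (¼)*2*3) = -17*(0 + 3/2) = -17*3/2 = -51/2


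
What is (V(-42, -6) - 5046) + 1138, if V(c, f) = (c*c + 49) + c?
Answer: -2137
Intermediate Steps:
V(c, f) = 49 + c + c² (V(c, f) = (c² + 49) + c = (49 + c²) + c = 49 + c + c²)
(V(-42, -6) - 5046) + 1138 = ((49 - 42 + (-42)²) - 5046) + 1138 = ((49 - 42 + 1764) - 5046) + 1138 = (1771 - 5046) + 1138 = -3275 + 1138 = -2137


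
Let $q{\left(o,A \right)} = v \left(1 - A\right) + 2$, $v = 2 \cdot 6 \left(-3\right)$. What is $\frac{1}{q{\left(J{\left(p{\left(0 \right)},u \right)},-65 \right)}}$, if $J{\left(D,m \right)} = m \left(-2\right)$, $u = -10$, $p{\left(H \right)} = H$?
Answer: $- \frac{1}{2374} \approx -0.00042123$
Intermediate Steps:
$J{\left(D,m \right)} = - 2 m$
$v = -36$ ($v = 12 \left(-3\right) = -36$)
$q{\left(o,A \right)} = -34 + 36 A$ ($q{\left(o,A \right)} = - 36 \left(1 - A\right) + 2 = \left(-36 + 36 A\right) + 2 = -34 + 36 A$)
$\frac{1}{q{\left(J{\left(p{\left(0 \right)},u \right)},-65 \right)}} = \frac{1}{-34 + 36 \left(-65\right)} = \frac{1}{-34 - 2340} = \frac{1}{-2374} = - \frac{1}{2374}$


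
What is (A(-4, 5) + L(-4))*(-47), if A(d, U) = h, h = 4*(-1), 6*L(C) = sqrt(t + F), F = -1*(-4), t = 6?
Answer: 188 - 47*sqrt(10)/6 ≈ 163.23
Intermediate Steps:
F = 4
L(C) = sqrt(10)/6 (L(C) = sqrt(6 + 4)/6 = sqrt(10)/6)
h = -4
A(d, U) = -4
(A(-4, 5) + L(-4))*(-47) = (-4 + sqrt(10)/6)*(-47) = 188 - 47*sqrt(10)/6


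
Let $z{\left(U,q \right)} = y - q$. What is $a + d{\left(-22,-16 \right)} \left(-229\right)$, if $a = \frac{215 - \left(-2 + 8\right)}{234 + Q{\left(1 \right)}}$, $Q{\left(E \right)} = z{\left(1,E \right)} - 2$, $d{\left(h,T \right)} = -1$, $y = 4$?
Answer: $\frac{54024}{235} \approx 229.89$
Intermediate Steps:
$z{\left(U,q \right)} = 4 - q$
$Q{\left(E \right)} = 2 - E$ ($Q{\left(E \right)} = \left(4 - E\right) - 2 = 2 - E$)
$a = \frac{209}{235}$ ($a = \frac{215 - \left(-2 + 8\right)}{234 + \left(2 - 1\right)} = \frac{215 - 6}{234 + \left(2 - 1\right)} = \frac{215 - 6}{234 + 1} = \frac{209}{235} \approx 0.88936$)
$a + d{\left(-22,-16 \right)} \left(-229\right) = \frac{209}{235} - -229 = \frac{209}{235} + 229 = \frac{54024}{235}$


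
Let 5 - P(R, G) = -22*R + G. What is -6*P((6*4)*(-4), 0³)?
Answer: 12642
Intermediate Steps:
P(R, G) = 5 - G + 22*R (P(R, G) = 5 - (-22*R + G) = 5 - (G - 22*R) = 5 + (-G + 22*R) = 5 - G + 22*R)
-6*P((6*4)*(-4), 0³) = -6*(5 - 1*0³ + 22*((6*4)*(-4))) = -6*(5 - 1*0 + 22*(24*(-4))) = -6*(5 + 0 + 22*(-96)) = -6*(5 + 0 - 2112) = -6*(-2107) = 12642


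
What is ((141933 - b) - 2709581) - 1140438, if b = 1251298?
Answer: -4959384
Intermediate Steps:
((141933 - b) - 2709581) - 1140438 = ((141933 - 1*1251298) - 2709581) - 1140438 = ((141933 - 1251298) - 2709581) - 1140438 = (-1109365 - 2709581) - 1140438 = -3818946 - 1140438 = -4959384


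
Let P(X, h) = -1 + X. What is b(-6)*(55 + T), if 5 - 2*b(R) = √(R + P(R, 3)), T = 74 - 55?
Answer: 185 - 37*I*√13 ≈ 185.0 - 133.41*I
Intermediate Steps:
T = 19
b(R) = 5/2 - √(-1 + 2*R)/2 (b(R) = 5/2 - √(R + (-1 + R))/2 = 5/2 - √(-1 + 2*R)/2)
b(-6)*(55 + T) = (5/2 - √(-1 + 2*(-6))/2)*(55 + 19) = (5/2 - √(-1 - 12)/2)*74 = (5/2 - I*√13/2)*74 = 185 - 37*I*√13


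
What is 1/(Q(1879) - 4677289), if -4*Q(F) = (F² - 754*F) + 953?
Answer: -1/5205996 ≈ -1.9209e-7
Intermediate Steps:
Q(F) = -953/4 - F²/4 + 377*F/2 (Q(F) = -((F² - 754*F) + 953)/4 = -(953 + F² - 754*F)/4 = -953/4 - F²/4 + 377*F/2)
1/(Q(1879) - 4677289) = 1/((-953/4 - ¼*1879² + (377/2)*1879) - 4677289) = 1/((-953/4 - ¼*3530641 + 708383/2) - 4677289) = 1/((-953/4 - 3530641/4 + 708383/2) - 4677289) = 1/(-528707 - 4677289) = 1/(-5205996) = -1/5205996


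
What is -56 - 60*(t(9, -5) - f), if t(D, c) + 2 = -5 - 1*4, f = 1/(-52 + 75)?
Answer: 13952/23 ≈ 606.61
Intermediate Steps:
f = 1/23 ≈ 0.043478
t(D, c) = -11 (t(D, c) = -2 + (-5 - 1*4) = -2 + (-5 - 4) = -2 - 9 = -11)
-56 - 60*(t(9, -5) - f) = -56 - 60*(-11 - 1*1/23) = -56 - 60*(-11 - 1/23) = -56 - 60*(-254/23) = -56 + 15240/23 = 13952/23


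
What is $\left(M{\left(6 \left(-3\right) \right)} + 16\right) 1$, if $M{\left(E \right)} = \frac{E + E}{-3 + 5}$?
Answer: $-2$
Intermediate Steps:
$M{\left(E \right)} = E$ ($M{\left(E \right)} = \frac{2 E}{2} = 2 E \frac{1}{2} = E$)
$\left(M{\left(6 \left(-3\right) \right)} + 16\right) 1 = \left(6 \left(-3\right) + 16\right) 1 = \left(-18 + 16\right) 1 = \left(-2\right) 1 = -2$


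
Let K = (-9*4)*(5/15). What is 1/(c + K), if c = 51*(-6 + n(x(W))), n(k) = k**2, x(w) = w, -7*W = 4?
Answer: -49/14766 ≈ -0.0033184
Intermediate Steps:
W = -4/7 (W = -1/7*4 = -4/7 ≈ -0.57143)
c = -14178/49 (c = 51*(-6 + (-4/7)**2) = 51*(-6 + 16/49) = 51*(-278/49) = -14178/49 ≈ -289.35)
K = -12 (K = -180/15 = -36*1/3 = -12)
1/(c + K) = 1/(-14178/49 - 12) = 1/(-14766/49) = -49/14766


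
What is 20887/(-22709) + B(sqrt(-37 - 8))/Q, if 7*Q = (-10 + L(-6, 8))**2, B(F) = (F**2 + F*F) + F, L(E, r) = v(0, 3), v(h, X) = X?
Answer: -2190019/158963 + 3*I*sqrt(5)/7 ≈ -13.777 + 0.95831*I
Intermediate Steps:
L(E, r) = 3
B(F) = F + 2*F**2 (B(F) = (F**2 + F**2) + F = 2*F**2 + F = F + 2*F**2)
Q = 7 (Q = (-10 + 3)**2/7 = (1/7)*(-7)**2 = (1/7)*49 = 7)
20887/(-22709) + B(sqrt(-37 - 8))/Q = 20887/(-22709) + (sqrt(-37 - 8)*(1 + 2*sqrt(-37 - 8)))/7 = 20887*(-1/22709) + (sqrt(-45)*(1 + 2*sqrt(-45)))*(1/7) = -20887/22709 + ((3*I*sqrt(5))*(1 + 2*(3*I*sqrt(5))))*(1/7) = -20887/22709 + ((3*I*sqrt(5))*(1 + 6*I*sqrt(5)))*(1/7) = -20887/22709 + (3*I*sqrt(5)*(1 + 6*I*sqrt(5)))*(1/7) = -20887/22709 + 3*I*sqrt(5)*(1 + 6*I*sqrt(5))/7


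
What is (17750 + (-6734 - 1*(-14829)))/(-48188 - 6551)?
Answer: -25845/54739 ≈ -0.47215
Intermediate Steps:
(17750 + (-6734 - 1*(-14829)))/(-48188 - 6551) = (17750 + (-6734 + 14829))/(-54739) = (17750 + 8095)*(-1/54739) = 25845*(-1/54739) = -25845/54739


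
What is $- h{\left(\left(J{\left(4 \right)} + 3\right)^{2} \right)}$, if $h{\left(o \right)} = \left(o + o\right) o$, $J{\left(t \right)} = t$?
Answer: $-4802$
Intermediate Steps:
$h{\left(o \right)} = 2 o^{2}$ ($h{\left(o \right)} = 2 o o = 2 o^{2}$)
$- h{\left(\left(J{\left(4 \right)} + 3\right)^{2} \right)} = - 2 \left(\left(4 + 3\right)^{2}\right)^{2} = - 2 \left(7^{2}\right)^{2} = - 2 \cdot 49^{2} = - 2 \cdot 2401 = \left(-1\right) 4802 = -4802$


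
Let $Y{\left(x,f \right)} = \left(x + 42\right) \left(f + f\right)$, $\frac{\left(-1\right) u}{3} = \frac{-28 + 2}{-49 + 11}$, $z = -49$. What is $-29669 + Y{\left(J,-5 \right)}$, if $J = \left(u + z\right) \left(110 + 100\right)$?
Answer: $\frac{1465309}{19} \approx 77122.0$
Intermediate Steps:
$u = - \frac{39}{19}$ ($u = - 3 \frac{-28 + 2}{-49 + 11} = - 3 \left(- \frac{26}{-38}\right) = - 3 \left(\left(-26\right) \left(- \frac{1}{38}\right)\right) = \left(-3\right) \frac{13}{19} = - \frac{39}{19} \approx -2.0526$)
$J = - \frac{203700}{19}$ ($J = \left(- \frac{39}{19} - 49\right) \left(110 + 100\right) = \left(- \frac{970}{19}\right) 210 = - \frac{203700}{19} \approx -10721.0$)
$Y{\left(x,f \right)} = 2 f \left(42 + x\right)$ ($Y{\left(x,f \right)} = \left(42 + x\right) 2 f = 2 f \left(42 + x\right)$)
$-29669 + Y{\left(J,-5 \right)} = -29669 + 2 \left(-5\right) \left(42 - \frac{203700}{19}\right) = -29669 + 2 \left(-5\right) \left(- \frac{202902}{19}\right) = -29669 + \frac{2029020}{19} = \frac{1465309}{19}$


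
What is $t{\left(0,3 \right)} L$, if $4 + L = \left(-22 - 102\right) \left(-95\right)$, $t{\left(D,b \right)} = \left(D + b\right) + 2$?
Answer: $58880$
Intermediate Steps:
$t{\left(D,b \right)} = 2 + D + b$
$L = 11776$ ($L = -4 + \left(-22 - 102\right) \left(-95\right) = -4 - -11780 = -4 + 11780 = 11776$)
$t{\left(0,3 \right)} L = \left(2 + 0 + 3\right) 11776 = 5 \cdot 11776 = 58880$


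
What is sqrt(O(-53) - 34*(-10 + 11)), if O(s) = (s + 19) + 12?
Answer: 2*I*sqrt(14) ≈ 7.4833*I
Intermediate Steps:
O(s) = 31 + s (O(s) = (19 + s) + 12 = 31 + s)
sqrt(O(-53) - 34*(-10 + 11)) = sqrt((31 - 53) - 34*(-10 + 11)) = sqrt(-22 - 34*1) = sqrt(-22 - 34) = sqrt(-56) = 2*I*sqrt(14)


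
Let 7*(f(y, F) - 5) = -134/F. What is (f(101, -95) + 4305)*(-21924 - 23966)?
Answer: -26306754552/133 ≈ -1.9780e+8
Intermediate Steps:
f(y, F) = 5 - 134/(7*F) (f(y, F) = 5 + (-134/F)/7 = 5 - 134/(7*F))
(f(101, -95) + 4305)*(-21924 - 23966) = ((5 - 134/7/(-95)) + 4305)*(-21924 - 23966) = ((5 - 134/7*(-1/95)) + 4305)*(-45890) = ((5 + 134/665) + 4305)*(-45890) = (3459/665 + 4305)*(-45890) = (2866284/665)*(-45890) = -26306754552/133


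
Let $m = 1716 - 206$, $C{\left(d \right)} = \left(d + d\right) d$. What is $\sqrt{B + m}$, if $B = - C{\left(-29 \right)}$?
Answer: $2 i \sqrt{43} \approx 13.115 i$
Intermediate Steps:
$C{\left(d \right)} = 2 d^{2}$ ($C{\left(d \right)} = 2 d d = 2 d^{2}$)
$B = -1682$ ($B = - 2 \left(-29\right)^{2} = - 2 \cdot 841 = \left(-1\right) 1682 = -1682$)
$m = 1510$
$\sqrt{B + m} = \sqrt{-1682 + 1510} = \sqrt{-172} = 2 i \sqrt{43}$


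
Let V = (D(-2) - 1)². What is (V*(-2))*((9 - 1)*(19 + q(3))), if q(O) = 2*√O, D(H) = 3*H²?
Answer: -36784 - 3872*√3 ≈ -43491.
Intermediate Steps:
V = 121 (V = (3*(-2)² - 1)² = (3*4 - 1)² = (12 - 1)² = 11² = 121)
(V*(-2))*((9 - 1)*(19 + q(3))) = (121*(-2))*((9 - 1)*(19 + 2*√3)) = -1936*(19 + 2*√3) = -242*(152 + 16*√3) = -36784 - 3872*√3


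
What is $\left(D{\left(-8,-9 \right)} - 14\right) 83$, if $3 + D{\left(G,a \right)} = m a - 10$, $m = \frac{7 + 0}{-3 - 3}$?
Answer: $- \frac{2739}{2} \approx -1369.5$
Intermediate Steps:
$m = - \frac{7}{6}$ ($m = \frac{7}{-6} = 7 \left(- \frac{1}{6}\right) = - \frac{7}{6} \approx -1.1667$)
$D{\left(G,a \right)} = -13 - \frac{7 a}{6}$ ($D{\left(G,a \right)} = -3 - \left(10 + \frac{7 a}{6}\right) = -13 - \frac{7 a}{6}$)
$\left(D{\left(-8,-9 \right)} - 14\right) 83 = \left(\left(-13 - - \frac{21}{2}\right) - 14\right) 83 = \left(\left(-13 + \frac{21}{2}\right) - 14\right) 83 = \left(- \frac{5}{2} - 14\right) 83 = \left(- \frac{33}{2}\right) 83 = - \frac{2739}{2}$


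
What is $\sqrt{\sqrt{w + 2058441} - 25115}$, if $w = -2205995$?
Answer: $\sqrt{-25115 + i \sqrt{147554}} \approx 1.212 + 158.48 i$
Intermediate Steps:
$\sqrt{\sqrt{w + 2058441} - 25115} = \sqrt{\sqrt{-2205995 + 2058441} - 25115} = \sqrt{\sqrt{-147554} - 25115} = \sqrt{i \sqrt{147554} - 25115} = \sqrt{-25115 + i \sqrt{147554}}$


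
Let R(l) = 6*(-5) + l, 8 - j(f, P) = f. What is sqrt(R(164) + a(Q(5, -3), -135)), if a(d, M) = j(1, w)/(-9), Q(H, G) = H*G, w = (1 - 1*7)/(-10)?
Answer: sqrt(1199)/3 ≈ 11.542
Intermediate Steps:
w = 3/5 (w = (1 - 7)*(-1/10) = -6*(-1/10) = 3/5 ≈ 0.60000)
j(f, P) = 8 - f
Q(H, G) = G*H
a(d, M) = -7/9 (a(d, M) = (8 - 1*1)/(-9) = (8 - 1)*(-1/9) = 7*(-1/9) = -7/9)
R(l) = -30 + l
sqrt(R(164) + a(Q(5, -3), -135)) = sqrt((-30 + 164) - 7/9) = sqrt(134 - 7/9) = sqrt(1199/9) = sqrt(1199)/3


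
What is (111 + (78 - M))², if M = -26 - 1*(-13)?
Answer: 40804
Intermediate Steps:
M = -13 (M = -26 + 13 = -13)
(111 + (78 - M))² = (111 + (78 - 1*(-13)))² = (111 + (78 + 13))² = (111 + 91)² = 202² = 40804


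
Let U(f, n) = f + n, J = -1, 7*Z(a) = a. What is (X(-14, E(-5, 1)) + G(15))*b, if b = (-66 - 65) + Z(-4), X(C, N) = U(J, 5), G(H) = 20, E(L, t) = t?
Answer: -22104/7 ≈ -3157.7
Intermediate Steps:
Z(a) = a/7
X(C, N) = 4 (X(C, N) = -1 + 5 = 4)
b = -921/7 (b = (-66 - 65) + (1/7)*(-4) = -131 - 4/7 = -921/7 ≈ -131.57)
(X(-14, E(-5, 1)) + G(15))*b = (4 + 20)*(-921/7) = 24*(-921/7) = -22104/7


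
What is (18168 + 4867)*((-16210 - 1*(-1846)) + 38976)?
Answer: 566937420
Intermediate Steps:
(18168 + 4867)*((-16210 - 1*(-1846)) + 38976) = 23035*((-16210 + 1846) + 38976) = 23035*(-14364 + 38976) = 23035*24612 = 566937420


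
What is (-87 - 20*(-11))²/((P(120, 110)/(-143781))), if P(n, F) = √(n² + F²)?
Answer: -2543342109*√265/2650 ≈ -1.5624e+7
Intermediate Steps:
P(n, F) = √(F² + n²)
(-87 - 20*(-11))²/((P(120, 110)/(-143781))) = (-87 - 20*(-11))²/((√(110² + 120²)/(-143781))) = (-87 + 220)²/((√(12100 + 14400)*(-1/143781))) = 133²/((√26500*(-1/143781))) = 17689/(((10*√265)*(-1/143781))) = 17689/((-10*√265/143781)) = 17689*(-143781*√265/2650) = -2543342109*√265/2650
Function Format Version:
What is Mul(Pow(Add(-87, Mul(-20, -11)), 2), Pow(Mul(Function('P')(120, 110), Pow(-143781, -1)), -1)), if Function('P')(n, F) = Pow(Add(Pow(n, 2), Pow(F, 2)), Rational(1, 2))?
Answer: Mul(Rational(-2543342109, 2650), Pow(265, Rational(1, 2))) ≈ -1.5624e+7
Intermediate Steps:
Function('P')(n, F) = Pow(Add(Pow(F, 2), Pow(n, 2)), Rational(1, 2))
Mul(Pow(Add(-87, Mul(-20, -11)), 2), Pow(Mul(Function('P')(120, 110), Pow(-143781, -1)), -1)) = Mul(Pow(Add(-87, Mul(-20, -11)), 2), Pow(Mul(Pow(Add(Pow(110, 2), Pow(120, 2)), Rational(1, 2)), Pow(-143781, -1)), -1)) = Mul(Pow(Add(-87, 220), 2), Pow(Mul(Pow(Add(12100, 14400), Rational(1, 2)), Rational(-1, 143781)), -1)) = Mul(Pow(133, 2), Pow(Mul(Pow(26500, Rational(1, 2)), Rational(-1, 143781)), -1)) = Mul(17689, Pow(Mul(Mul(10, Pow(265, Rational(1, 2))), Rational(-1, 143781)), -1)) = Mul(17689, Pow(Mul(Rational(-10, 143781), Pow(265, Rational(1, 2))), -1)) = Mul(17689, Mul(Rational(-143781, 2650), Pow(265, Rational(1, 2)))) = Mul(Rational(-2543342109, 2650), Pow(265, Rational(1, 2)))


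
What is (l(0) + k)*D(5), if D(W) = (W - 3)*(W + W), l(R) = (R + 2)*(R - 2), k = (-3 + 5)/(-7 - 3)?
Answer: -84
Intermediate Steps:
k = -⅕ (k = 2/(-10) = 2*(-⅒) = -⅕ ≈ -0.20000)
l(R) = (-2 + R)*(2 + R) (l(R) = (2 + R)*(-2 + R) = (-2 + R)*(2 + R))
D(W) = 2*W*(-3 + W) (D(W) = (-3 + W)*(2*W) = 2*W*(-3 + W))
(l(0) + k)*D(5) = ((-4 + 0²) - ⅕)*(2*5*(-3 + 5)) = ((-4 + 0) - ⅕)*(2*5*2) = (-4 - ⅕)*20 = -21/5*20 = -84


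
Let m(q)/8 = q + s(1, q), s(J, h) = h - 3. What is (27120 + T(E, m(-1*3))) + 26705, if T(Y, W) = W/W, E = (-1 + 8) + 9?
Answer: 53826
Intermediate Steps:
s(J, h) = -3 + h
E = 16 (E = 7 + 9 = 16)
m(q) = -24 + 16*q (m(q) = 8*(q + (-3 + q)) = 8*(-3 + 2*q) = -24 + 16*q)
T(Y, W) = 1
(27120 + T(E, m(-1*3))) + 26705 = (27120 + 1) + 26705 = 27121 + 26705 = 53826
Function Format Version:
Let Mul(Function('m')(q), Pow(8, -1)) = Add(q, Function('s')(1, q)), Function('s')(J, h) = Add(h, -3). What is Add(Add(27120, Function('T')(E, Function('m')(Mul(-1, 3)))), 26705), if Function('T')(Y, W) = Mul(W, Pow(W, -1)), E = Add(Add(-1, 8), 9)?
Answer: 53826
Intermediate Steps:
Function('s')(J, h) = Add(-3, h)
E = 16 (E = Add(7, 9) = 16)
Function('m')(q) = Add(-24, Mul(16, q)) (Function('m')(q) = Mul(8, Add(q, Add(-3, q))) = Mul(8, Add(-3, Mul(2, q))) = Add(-24, Mul(16, q)))
Function('T')(Y, W) = 1
Add(Add(27120, Function('T')(E, Function('m')(Mul(-1, 3)))), 26705) = Add(Add(27120, 1), 26705) = Add(27121, 26705) = 53826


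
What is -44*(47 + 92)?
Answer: -6116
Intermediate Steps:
-44*(47 + 92) = -44*139 = -6116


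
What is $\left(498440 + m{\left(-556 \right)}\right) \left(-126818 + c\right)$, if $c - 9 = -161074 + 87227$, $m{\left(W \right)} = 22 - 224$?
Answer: $-99974444128$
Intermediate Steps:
$m{\left(W \right)} = -202$
$c = -73838$ ($c = 9 + \left(-161074 + 87227\right) = 9 - 73847 = -73838$)
$\left(498440 + m{\left(-556 \right)}\right) \left(-126818 + c\right) = \left(498440 - 202\right) \left(-126818 - 73838\right) = 498238 \left(-200656\right) = -99974444128$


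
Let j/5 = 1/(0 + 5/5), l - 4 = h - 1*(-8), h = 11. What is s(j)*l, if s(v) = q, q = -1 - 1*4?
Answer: -115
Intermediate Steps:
l = 23 (l = 4 + (11 - 1*(-8)) = 4 + (11 + 8) = 4 + 19 = 23)
j = 5 (j = 5/(0 + 5/5) = 5/(0 + 5*(1/5)) = 5/(0 + 1) = 5/1 = 5*1 = 5)
q = -5 (q = -1 - 4 = -5)
s(v) = -5
s(j)*l = -5*23 = -115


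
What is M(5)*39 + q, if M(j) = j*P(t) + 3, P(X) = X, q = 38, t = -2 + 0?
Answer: -235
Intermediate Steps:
t = -2
M(j) = 3 - 2*j (M(j) = j*(-2) + 3 = -2*j + 3 = 3 - 2*j)
M(5)*39 + q = (3 - 2*5)*39 + 38 = (3 - 10)*39 + 38 = -7*39 + 38 = -273 + 38 = -235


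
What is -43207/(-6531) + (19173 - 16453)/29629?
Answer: 1297944523/193506999 ≈ 6.7075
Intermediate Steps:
-43207/(-6531) + (19173 - 16453)/29629 = -43207*(-1/6531) + 2720*(1/29629) = 43207/6531 + 2720/29629 = 1297944523/193506999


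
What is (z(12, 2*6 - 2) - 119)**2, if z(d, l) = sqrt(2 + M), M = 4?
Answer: (119 - sqrt(6))**2 ≈ 13584.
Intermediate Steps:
z(d, l) = sqrt(6) (z(d, l) = sqrt(2 + 4) = sqrt(6))
(z(12, 2*6 - 2) - 119)**2 = (sqrt(6) - 119)**2 = (-119 + sqrt(6))**2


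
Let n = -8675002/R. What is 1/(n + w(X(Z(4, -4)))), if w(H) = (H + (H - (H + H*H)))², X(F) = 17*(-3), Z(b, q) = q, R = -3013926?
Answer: 1506963/10598631840653 ≈ 1.4218e-7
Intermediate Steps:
X(F) = -51
w(H) = (H - H²)² (w(H) = (H + (H - (H + H²)))² = (H + (H + (-H - H²)))² = (H - H²)²)
n = 4337501/1506963 (n = -8675002/(-3013926) = -8675002*(-1/3013926) = 4337501/1506963 ≈ 2.8783)
1/(n + w(X(Z(4, -4)))) = 1/(4337501/1506963 + (-51)²*(-1 - 51)²) = 1/(4337501/1506963 + 2601*(-52)²) = 1/(4337501/1506963 + 2601*2704) = 1/(4337501/1506963 + 7033104) = 1/(10598631840653/1506963) = 1506963/10598631840653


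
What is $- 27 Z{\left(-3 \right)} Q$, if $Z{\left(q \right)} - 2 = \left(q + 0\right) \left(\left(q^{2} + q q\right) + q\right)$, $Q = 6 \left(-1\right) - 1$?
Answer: $-8127$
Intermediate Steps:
$Q = -7$ ($Q = -6 - 1 = -7$)
$Z{\left(q \right)} = 2 + q \left(q + 2 q^{2}\right)$ ($Z{\left(q \right)} = 2 + \left(q + 0\right) \left(\left(q^{2} + q q\right) + q\right) = 2 + q \left(\left(q^{2} + q^{2}\right) + q\right) = 2 + q \left(2 q^{2} + q\right) = 2 + q \left(q + 2 q^{2}\right)$)
$- 27 Z{\left(-3 \right)} Q = - 27 \left(2 + \left(-3\right)^{2} + 2 \left(-3\right)^{3}\right) \left(-7\right) = - 27 \left(2 + 9 + 2 \left(-27\right)\right) \left(-7\right) = - 27 \left(2 + 9 - 54\right) \left(-7\right) = \left(-27\right) \left(-43\right) \left(-7\right) = 1161 \left(-7\right) = -8127$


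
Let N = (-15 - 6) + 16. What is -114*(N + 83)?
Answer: -8892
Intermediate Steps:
N = -5 (N = -21 + 16 = -5)
-114*(N + 83) = -114*(-5 + 83) = -114*78 = -8892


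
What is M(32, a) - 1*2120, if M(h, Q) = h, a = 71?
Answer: -2088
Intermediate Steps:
M(32, a) - 1*2120 = 32 - 1*2120 = 32 - 2120 = -2088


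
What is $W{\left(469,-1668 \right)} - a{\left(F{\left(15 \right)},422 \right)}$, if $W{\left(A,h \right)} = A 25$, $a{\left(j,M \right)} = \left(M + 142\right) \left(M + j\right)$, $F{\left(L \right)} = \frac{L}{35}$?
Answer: $- \frac{1585673}{7} \approx -2.2652 \cdot 10^{5}$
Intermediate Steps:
$F{\left(L \right)} = \frac{L}{35}$ ($F{\left(L \right)} = L \frac{1}{35} = \frac{L}{35}$)
$a{\left(j,M \right)} = \left(142 + M\right) \left(M + j\right)$
$W{\left(A,h \right)} = 25 A$
$W{\left(469,-1668 \right)} - a{\left(F{\left(15 \right)},422 \right)} = 25 \cdot 469 - \left(422^{2} + 142 \cdot 422 + 142 \cdot \frac{1}{35} \cdot 15 + 422 \cdot \frac{1}{35} \cdot 15\right) = 11725 - \left(178084 + 59924 + 142 \cdot \frac{3}{7} + 422 \cdot \frac{3}{7}\right) = 11725 - \left(178084 + 59924 + \frac{426}{7} + \frac{1266}{7}\right) = 11725 - \frac{1667748}{7} = - \frac{1585673}{7}$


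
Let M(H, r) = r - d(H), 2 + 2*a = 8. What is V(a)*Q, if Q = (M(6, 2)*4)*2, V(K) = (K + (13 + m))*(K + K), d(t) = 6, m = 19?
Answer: -6720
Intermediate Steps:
a = 3 (a = -1 + (½)*8 = -1 + 4 = 3)
M(H, r) = -6 + r (M(H, r) = r - 1*6 = r - 6 = -6 + r)
V(K) = 2*K*(32 + K) (V(K) = (K + (13 + 19))*(K + K) = (K + 32)*(2*K) = (32 + K)*(2*K) = 2*K*(32 + K))
Q = -32 (Q = ((-6 + 2)*4)*2 = -4*4*2 = -16*2 = -32)
V(a)*Q = (2*3*(32 + 3))*(-32) = (2*3*35)*(-32) = 210*(-32) = -6720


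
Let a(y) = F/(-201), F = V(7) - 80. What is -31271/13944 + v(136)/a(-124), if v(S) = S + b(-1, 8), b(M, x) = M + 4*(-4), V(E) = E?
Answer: 331243753/1017912 ≈ 325.42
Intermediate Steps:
b(M, x) = -16 + M (b(M, x) = M - 16 = -16 + M)
F = -73 (F = 7 - 80 = -73)
v(S) = -17 + S (v(S) = S + (-16 - 1) = S - 17 = -17 + S)
a(y) = 73/201 (a(y) = -73/(-201) = -73*(-1/201) = 73/201)
-31271/13944 + v(136)/a(-124) = -31271/13944 + (-17 + 136)/(73/201) = -31271*1/13944 + 119*(201/73) = -31271/13944 + 23919/73 = 331243753/1017912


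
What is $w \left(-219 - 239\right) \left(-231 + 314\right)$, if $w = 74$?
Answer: $-2813036$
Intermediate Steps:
$w \left(-219 - 239\right) \left(-231 + 314\right) = 74 \left(-219 - 239\right) \left(-231 + 314\right) = 74 \left(\left(-458\right) 83\right) = 74 \left(-38014\right) = -2813036$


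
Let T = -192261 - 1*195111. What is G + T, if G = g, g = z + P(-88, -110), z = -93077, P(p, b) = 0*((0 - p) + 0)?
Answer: -480449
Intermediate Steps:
P(p, b) = 0 (P(p, b) = 0*(-p + 0) = 0*(-p) = 0)
T = -387372 (T = -192261 - 195111 = -387372)
g = -93077 (g = -93077 + 0 = -93077)
G = -93077
G + T = -93077 - 387372 = -480449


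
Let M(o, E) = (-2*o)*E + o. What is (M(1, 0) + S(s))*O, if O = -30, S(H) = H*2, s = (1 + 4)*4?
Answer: -1230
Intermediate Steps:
s = 20 (s = 5*4 = 20)
S(H) = 2*H
M(o, E) = o - 2*E*o (M(o, E) = -2*E*o + o = o - 2*E*o)
(M(1, 0) + S(s))*O = (1*(1 - 2*0) + 2*20)*(-30) = (1*(1 + 0) + 40)*(-30) = (1*1 + 40)*(-30) = (1 + 40)*(-30) = 41*(-30) = -1230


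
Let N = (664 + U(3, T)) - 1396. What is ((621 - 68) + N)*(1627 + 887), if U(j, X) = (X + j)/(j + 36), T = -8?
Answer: -5854268/13 ≈ -4.5033e+5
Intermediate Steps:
U(j, X) = (X + j)/(36 + j)
N = -28553/39 (N = (664 + (-8 + 3)/(36 + 3)) - 1396 = (664 - 5/39) - 1396 = 25891/39 - 1396 = -28553/39 ≈ -732.13)
((621 - 68) + N)*(1627 + 887) = ((621 - 68) - 28553/39)*(1627 + 887) = (553 - 28553/39)*2514 = -6986/39*2514 = -5854268/13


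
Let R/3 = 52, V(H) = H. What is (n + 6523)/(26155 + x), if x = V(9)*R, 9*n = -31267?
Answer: 3920/35433 ≈ 0.11063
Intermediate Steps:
n = -31267/9 (n = (⅑)*(-31267) = -31267/9 ≈ -3474.1)
R = 156 (R = 3*52 = 156)
x = 1404 (x = 9*156 = 1404)
(n + 6523)/(26155 + x) = (-31267/9 + 6523)/(26155 + 1404) = (27440/9)/27559 = (27440/9)*(1/27559) = 3920/35433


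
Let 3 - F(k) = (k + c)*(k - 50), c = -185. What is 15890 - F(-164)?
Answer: 90573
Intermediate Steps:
F(k) = 3 - (-185 + k)*(-50 + k) (F(k) = 3 - (k - 185)*(k - 50) = 3 - (-185 + k)*(-50 + k))
15890 - F(-164) = 15890 - (-9247 - 1*(-164)**2 + 235*(-164)) = 15890 - (-9247 - 1*26896 - 38540) = 15890 - (-9247 - 26896 - 38540) = 15890 - 1*(-74683) = 15890 + 74683 = 90573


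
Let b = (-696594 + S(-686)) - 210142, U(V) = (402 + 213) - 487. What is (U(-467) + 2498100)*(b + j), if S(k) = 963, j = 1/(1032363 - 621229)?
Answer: -465162654574399234/205567 ≈ -2.2628e+12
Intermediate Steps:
j = 1/411134 ≈ 2.4323e-6
U(V) = 128 (U(V) = 615 - 487 = 128)
b = -905773 (b = (-696594 + 963) - 210142 = -695631 - 210142 = -905773)
(U(-467) + 2498100)*(b + j) = (128 + 2498100)*(-905773 + 1/411134) = 2498228*(-372394076581/411134) = -465162654574399234/205567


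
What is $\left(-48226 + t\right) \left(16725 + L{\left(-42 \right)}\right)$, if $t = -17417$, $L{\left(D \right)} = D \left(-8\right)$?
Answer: $-1119935223$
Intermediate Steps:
$L{\left(D \right)} = - 8 D$
$\left(-48226 + t\right) \left(16725 + L{\left(-42 \right)}\right) = \left(-48226 - 17417\right) \left(16725 - -336\right) = - 65643 \left(16725 + 336\right) = \left(-65643\right) 17061 = -1119935223$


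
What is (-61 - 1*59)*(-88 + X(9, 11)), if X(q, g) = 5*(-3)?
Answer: 12360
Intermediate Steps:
X(q, g) = -15
(-61 - 1*59)*(-88 + X(9, 11)) = (-61 - 1*59)*(-88 - 15) = (-61 - 59)*(-103) = -120*(-103) = 12360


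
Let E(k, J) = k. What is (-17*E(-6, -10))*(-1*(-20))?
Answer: 2040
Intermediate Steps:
(-17*E(-6, -10))*(-1*(-20)) = (-17*(-6))*(-1*(-20)) = 102*20 = 2040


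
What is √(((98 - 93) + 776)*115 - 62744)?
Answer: √27071 ≈ 164.53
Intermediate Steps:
√(((98 - 93) + 776)*115 - 62744) = √((5 + 776)*115 - 62744) = √(781*115 - 62744) = √(89815 - 62744) = √27071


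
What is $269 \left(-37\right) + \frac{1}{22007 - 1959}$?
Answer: $- \frac{199537743}{20048} \approx -9953.0$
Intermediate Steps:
$269 \left(-37\right) + \frac{1}{22007 - 1959} = -9953 + \frac{1}{20048} = - \frac{199537743}{20048}$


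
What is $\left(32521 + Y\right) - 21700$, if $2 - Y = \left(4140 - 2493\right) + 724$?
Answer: $8452$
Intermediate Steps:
$Y = -2369$ ($Y = 2 - \left(\left(4140 - 2493\right) + 724\right) = 2 - \left(1647 + 724\right) = 2 - 2371 = -2369$)
$\left(32521 + Y\right) - 21700 = \left(32521 - 2369\right) - 21700 = 30152 - 21700 = 8452$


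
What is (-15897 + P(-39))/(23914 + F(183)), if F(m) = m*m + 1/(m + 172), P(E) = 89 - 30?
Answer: -2811245/10189033 ≈ -0.27591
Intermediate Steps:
P(E) = 59
F(m) = m² + 1/(172 + m)
(-15897 + P(-39))/(23914 + F(183)) = (-15897 + 59)/(23914 + (1 + 183³ + 172*183²)/(172 + 183)) = -15838/(23914 + (1 + 6128487 + 172*33489)/355) = -15838/(23914 + (1 + 6128487 + 5760108)/355) = -15838/(23914 + (1/355)*11888596) = -15838/(23914 + 11888596/355) = -15838/20378066/355 = -15838*355/20378066 = -2811245/10189033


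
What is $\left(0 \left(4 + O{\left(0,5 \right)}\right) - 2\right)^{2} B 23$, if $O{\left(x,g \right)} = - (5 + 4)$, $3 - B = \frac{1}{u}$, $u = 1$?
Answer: $184$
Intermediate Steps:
$B = 2$ ($B = 3 - 1^{-1} = 3 - 1 = 2$)
$O{\left(x,g \right)} = -9$ ($O{\left(x,g \right)} = \left(-1\right) 9 = -9$)
$\left(0 \left(4 + O{\left(0,5 \right)}\right) - 2\right)^{2} B 23 = \left(0 \left(4 - 9\right) - 2\right)^{2} \cdot 2 \cdot 23 = \left(0 \left(-5\right) - 2\right)^{2} \cdot 2 \cdot 23 = \left(0 - 2\right)^{2} \cdot 2 \cdot 23 = \left(-2\right)^{2} \cdot 2 \cdot 23 = 4 \cdot 2 \cdot 23 = 8 \cdot 23 = 184$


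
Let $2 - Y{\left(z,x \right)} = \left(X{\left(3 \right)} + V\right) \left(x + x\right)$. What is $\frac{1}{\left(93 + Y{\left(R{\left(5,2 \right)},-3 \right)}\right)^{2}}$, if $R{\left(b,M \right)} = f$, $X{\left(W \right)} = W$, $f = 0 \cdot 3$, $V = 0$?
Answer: $\frac{1}{12769} \approx 7.8315 \cdot 10^{-5}$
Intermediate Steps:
$f = 0$
$R{\left(b,M \right)} = 0$
$Y{\left(z,x \right)} = 2 - 6 x$ ($Y{\left(z,x \right)} = 2 - \left(3 + 0\right) \left(x + x\right) = 2 - 3 \cdot 2 x = 2 - 6 x$)
$\frac{1}{\left(93 + Y{\left(R{\left(5,2 \right)},-3 \right)}\right)^{2}} = \frac{1}{\left(93 + \left(2 - -18\right)\right)^{2}} = \frac{1}{\left(93 + \left(2 + 18\right)\right)^{2}} = \frac{1}{\left(93 + 20\right)^{2}} = \frac{1}{113^{2}} = \frac{1}{12769}$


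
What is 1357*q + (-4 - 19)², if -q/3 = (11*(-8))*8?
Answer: 2866513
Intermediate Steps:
q = 2112 (q = -3*11*(-8)*8 = -(-264)*8 = -3*(-704) = 2112)
1357*q + (-4 - 19)² = 1357*2112 + (-4 - 19)² = 2865984 + (-23)² = 2865984 + 529 = 2866513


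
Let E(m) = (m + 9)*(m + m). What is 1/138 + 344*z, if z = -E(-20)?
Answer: -20887679/138 ≈ -1.5136e+5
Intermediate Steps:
E(m) = 2*m*(9 + m) (E(m) = (9 + m)*(2*m) = 2*m*(9 + m))
z = -440 (z = -2*(-20)*(9 - 20) = -2*(-20)*(-11) = -1*440 = -440)
1/138 + 344*z = 1/138 + 344*(-440) = 1/138 - 151360 = -20887679/138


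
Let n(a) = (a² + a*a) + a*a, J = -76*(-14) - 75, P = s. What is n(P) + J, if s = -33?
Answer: 4256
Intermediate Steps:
P = -33
J = 989 (J = 1064 - 75 = 989)
n(a) = 3*a² (n(a) = (a² + a²) + a² = 2*a² + a² = 3*a²)
n(P) + J = 3*(-33)² + 989 = 3*1089 + 989 = 3267 + 989 = 4256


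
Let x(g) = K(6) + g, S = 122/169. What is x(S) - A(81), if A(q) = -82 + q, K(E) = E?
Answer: 1305/169 ≈ 7.7219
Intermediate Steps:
S = 122/169 (S = 122*(1/169) = 122/169 ≈ 0.72189)
x(g) = 6 + g
x(S) - A(81) = (6 + 122/169) - (-82 + 81) = 1136/169 - 1*(-1) = 1136/169 + 1 = 1305/169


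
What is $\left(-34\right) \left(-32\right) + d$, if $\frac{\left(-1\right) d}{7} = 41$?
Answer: $801$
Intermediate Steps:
$d = -287$ ($d = \left(-7\right) 41 = -287$)
$\left(-34\right) \left(-32\right) + d = \left(-34\right) \left(-32\right) - 287 = 1088 - 287 = 801$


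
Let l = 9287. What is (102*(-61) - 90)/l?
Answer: -6312/9287 ≈ -0.67966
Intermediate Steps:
(102*(-61) - 90)/l = (102*(-61) - 90)/9287 = (-6222 - 90)*(1/9287) = -6312*1/9287 = -6312/9287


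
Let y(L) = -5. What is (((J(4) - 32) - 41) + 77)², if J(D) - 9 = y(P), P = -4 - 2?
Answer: 64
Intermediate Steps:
P = -6
J(D) = 4 (J(D) = 9 - 5 = 4)
(((J(4) - 32) - 41) + 77)² = (((4 - 32) - 41) + 77)² = ((-28 - 41) + 77)² = (-69 + 77)² = 8² = 64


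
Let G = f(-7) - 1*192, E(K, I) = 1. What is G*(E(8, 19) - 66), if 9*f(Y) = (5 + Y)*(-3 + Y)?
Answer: 111020/9 ≈ 12336.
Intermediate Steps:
f(Y) = (-3 + Y)*(5 + Y)/9 (f(Y) = ((5 + Y)*(-3 + Y))/9 = ((-3 + Y)*(5 + Y))/9 = (-3 + Y)*(5 + Y)/9)
G = -1708/9 (G = (-5/3 + (1/9)*(-7)**2 + (2/9)*(-7)) - 1*192 = (-5/3 + (1/9)*49 - 14/9) - 192 = (-5/3 + 49/9 - 14/9) - 192 = 20/9 - 192 = -1708/9 ≈ -189.78)
G*(E(8, 19) - 66) = -1708*(1 - 66)/9 = -1708/9*(-65) = 111020/9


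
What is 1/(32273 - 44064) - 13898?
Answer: -163871319/11791 ≈ -13898.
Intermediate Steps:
1/(32273 - 44064) - 13898 = 1/(-11791) - 13898 = -1/11791 - 13898 = -163871319/11791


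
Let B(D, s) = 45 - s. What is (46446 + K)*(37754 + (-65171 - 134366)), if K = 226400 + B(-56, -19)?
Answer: -44152198530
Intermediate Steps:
K = 226464 (K = 226400 + (45 - 1*(-19)) = 226400 + (45 + 19) = 226400 + 64 = 226464)
(46446 + K)*(37754 + (-65171 - 134366)) = (46446 + 226464)*(37754 + (-65171 - 134366)) = 272910*(37754 - 199537) = 272910*(-161783) = -44152198530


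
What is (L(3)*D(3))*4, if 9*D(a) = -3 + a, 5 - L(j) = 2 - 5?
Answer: 0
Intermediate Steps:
L(j) = 8 (L(j) = 5 - (2 - 5) = 5 - 1*(-3) = 5 + 3 = 8)
D(a) = -1/3 + a/9 (D(a) = (-3 + a)/9 = -1/3 + a/9)
(L(3)*D(3))*4 = (8*(-1/3 + (1/9)*3))*4 = (8*(-1/3 + 1/3))*4 = (8*0)*4 = 0*4 = 0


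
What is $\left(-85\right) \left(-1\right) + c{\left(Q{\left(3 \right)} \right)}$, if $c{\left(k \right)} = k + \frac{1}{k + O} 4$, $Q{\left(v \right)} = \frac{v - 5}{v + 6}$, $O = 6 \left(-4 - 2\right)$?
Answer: $\frac{124207}{1467} \approx 84.667$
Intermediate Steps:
$O = -36$ ($O = 6 \left(-6\right) = -36$)
$Q{\left(v \right)} = \frac{-5 + v}{6 + v}$
$c{\left(k \right)} = k + \frac{4}{-36 + k}$ ($c{\left(k \right)} = k + \frac{1}{k - 36} \cdot 4 = k + \frac{1}{-36 + k} 4 = k + \frac{4}{-36 + k}$)
$\left(-85\right) \left(-1\right) + c{\left(Q{\left(3 \right)} \right)} = \left(-85\right) \left(-1\right) + \frac{4 + \left(\frac{-5 + 3}{6 + 3}\right)^{2} - 36 \frac{-5 + 3}{6 + 3}}{-36 + \frac{-5 + 3}{6 + 3}} = 85 + \frac{4 + \left(\frac{1}{9} \left(-2\right)\right)^{2} - 36 \cdot \frac{1}{9} \left(-2\right)}{-36 + \frac{1}{9} \left(-2\right)} = 85 + \frac{4 + \left(- \frac{2}{9}\right)^{2} - -8}{-36 - \frac{2}{9}} = 85 + \frac{4 + \frac{4}{81} + 8}{- \frac{326}{9}} = 85 - \frac{488}{1467} = \frac{124207}{1467}$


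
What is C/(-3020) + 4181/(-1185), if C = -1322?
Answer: -221201/71574 ≈ -3.0905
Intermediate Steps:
C/(-3020) + 4181/(-1185) = -1322/(-3020) + 4181/(-1185) = -1322*(-1/3020) + 4181*(-1/1185) = 661/1510 - 4181/1185 = -221201/71574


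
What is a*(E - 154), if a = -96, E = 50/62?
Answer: 455904/31 ≈ 14707.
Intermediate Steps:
E = 25/31 (E = 50*(1/62) = 25/31 ≈ 0.80645)
a*(E - 154) = -96*(25/31 - 154) = -96*(-4749/31) = 455904/31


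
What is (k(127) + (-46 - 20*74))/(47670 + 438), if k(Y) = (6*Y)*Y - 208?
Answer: 7920/4009 ≈ 1.9756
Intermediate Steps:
k(Y) = -208 + 6*Y² (k(Y) = 6*Y² - 208 = -208 + 6*Y²)
(k(127) + (-46 - 20*74))/(47670 + 438) = ((-208 + 6*127²) + (-46 - 20*74))/(47670 + 438) = ((-208 + 6*16129) + (-46 - 1480))/48108 = ((-208 + 96774) - 1526)*(1/48108) = (96566 - 1526)*(1/48108) = 95040*(1/48108) = 7920/4009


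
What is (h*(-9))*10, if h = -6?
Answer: 540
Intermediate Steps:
(h*(-9))*10 = -6*(-9)*10 = 54*10 = 540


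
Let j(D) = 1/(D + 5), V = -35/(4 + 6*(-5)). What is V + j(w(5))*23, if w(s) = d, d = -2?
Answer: 703/78 ≈ 9.0128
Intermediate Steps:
V = 35/26 (V = -35/(4 - 30) = -35/(-26) = -35*(-1/26) = 35/26 ≈ 1.3462)
w(s) = -2
j(D) = 1/(5 + D)
V + j(w(5))*23 = 35/26 + 23/(5 - 2) = 35/26 + 23/3 = 703/78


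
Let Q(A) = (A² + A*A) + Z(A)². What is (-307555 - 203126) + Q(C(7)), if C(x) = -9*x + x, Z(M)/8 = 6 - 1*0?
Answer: -502105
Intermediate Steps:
Z(M) = 48 (Z(M) = 8*(6 - 1*0) = 8*(6 + 0) = 8*6 = 48)
C(x) = -8*x
Q(A) = 2304 + 2*A² (Q(A) = (A² + A*A) + 48² = (A² + A²) + 2304 = 2*A² + 2304 = 2304 + 2*A²)
(-307555 - 203126) + Q(C(7)) = (-307555 - 203126) + (2304 + 2*(-8*7)²) = -510681 + (2304 + 2*(-56)²) = -510681 + (2304 + 2*3136) = -510681 + (2304 + 6272) = -510681 + 8576 = -502105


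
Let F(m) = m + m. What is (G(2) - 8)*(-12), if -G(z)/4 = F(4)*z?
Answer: 864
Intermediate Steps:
F(m) = 2*m
G(z) = -32*z (G(z) = -4*2*4*z = -32*z)
(G(2) - 8)*(-12) = (-32*2 - 8)*(-12) = (-64 - 8)*(-12) = -72*(-12) = 864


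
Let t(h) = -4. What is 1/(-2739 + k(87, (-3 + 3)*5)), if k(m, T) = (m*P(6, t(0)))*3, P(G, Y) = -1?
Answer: -1/3000 ≈ -0.00033333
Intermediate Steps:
k(m, T) = -3*m (k(m, T) = (m*(-1))*3 = -m*3 = -3*m)
1/(-2739 + k(87, (-3 + 3)*5)) = 1/(-2739 - 3*87) = 1/(-2739 - 261) = 1/(-3000) = -1/3000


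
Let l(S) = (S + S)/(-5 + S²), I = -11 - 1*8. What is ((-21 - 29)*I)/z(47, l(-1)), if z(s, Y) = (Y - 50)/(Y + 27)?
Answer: -4750/9 ≈ -527.78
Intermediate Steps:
I = -19 (I = -11 - 8 = -19)
l(S) = 2*S/(-5 + S²) (l(S) = (2*S)/(-5 + S²) = 2*S/(-5 + S²))
z(s, Y) = (-50 + Y)/(27 + Y)
((-21 - 29)*I)/z(47, l(-1)) = ((-21 - 29)*(-19))/(((-50 + 2*(-1)/(-5 + (-1)²))/(27 + 2*(-1)/(-5 + (-1)²)))) = (-50*(-19))/(((-50 + 2*(-1)/(-5 + 1))/(27 + 2*(-1)/(-5 + 1)))) = 950/(((-50 + 2*(-1)/(-4))/(27 + 2*(-1)/(-4)))) = 950/(((-50 + 2*(-1)*(-¼))/(27 + 2*(-1)*(-¼)))) = 950/(((-50 + ½)/(27 + ½))) = 950/((-99/2/(55/2))) = 950/(((2/55)*(-99/2))) = 950/(-9/5) = 950*(-5/9) = -4750/9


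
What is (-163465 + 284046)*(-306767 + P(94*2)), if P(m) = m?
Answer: -36967602399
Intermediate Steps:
(-163465 + 284046)*(-306767 + P(94*2)) = (-163465 + 284046)*(-306767 + 94*2) = 120581*(-306767 + 188) = 120581*(-306579) = -36967602399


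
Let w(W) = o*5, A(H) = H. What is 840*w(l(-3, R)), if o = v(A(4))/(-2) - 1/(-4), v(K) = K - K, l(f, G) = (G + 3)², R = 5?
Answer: 1050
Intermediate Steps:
l(f, G) = (3 + G)²
v(K) = 0
o = ¼ (o = 0/(-2) - 1/(-4) = 0*(-½) - 1*(-¼) = 0 + ¼ = ¼ ≈ 0.25000)
w(W) = 5/4 (w(W) = (¼)*5 = 5/4)
840*w(l(-3, R)) = 840*(5/4) = 1050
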